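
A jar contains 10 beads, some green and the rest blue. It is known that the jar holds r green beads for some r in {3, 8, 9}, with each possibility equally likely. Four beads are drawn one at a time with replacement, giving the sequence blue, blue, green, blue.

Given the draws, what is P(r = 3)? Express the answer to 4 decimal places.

The likelihood of the observed sequence under each hypothesis: P(data | r = 3) = (7/10)(7/10)(3/10)(7/10) = 0.1029; P(data | r = 8) = (2/10)(2/10)(8/10)(2/10) = 0.0064; P(data | r = 9) = (1/10)(1/10)(9/10)(1/10) = 0.0009.
The prior-weighted likelihoods are 1/3 · 0.1029 = 0.0343, 1/3 · 0.0064 = 0.0021333, 1/3 · 0.0009 = 0.0003; summing to 0.036733.
Therefore the posterior P(r = 3 | data) = (0.0343) / (0.036733) = 0.93376.

0.9338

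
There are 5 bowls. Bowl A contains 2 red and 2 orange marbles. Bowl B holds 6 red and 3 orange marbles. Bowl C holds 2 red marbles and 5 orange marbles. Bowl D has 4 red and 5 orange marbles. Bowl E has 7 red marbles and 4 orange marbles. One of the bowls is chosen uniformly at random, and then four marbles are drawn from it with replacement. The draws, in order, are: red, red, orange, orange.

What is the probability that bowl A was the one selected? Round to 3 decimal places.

0.233

Under each hypothesis, the probability of the observed sequence is: P(data | bowl A) = (2/4)(2/4)(2/4)(2/4) = 0.0625; P(data | bowl B) = (6/9)(6/9)(3/9)(3/9) = 0.049383; P(data | bowl C) = (2/7)(2/7)(5/7)(5/7) = 0.041649; P(data | bowl D) = (4/9)(4/9)(5/9)(5/9) = 0.060966; P(data | bowl E) = (7/11)(7/11)(4/11)(4/11) = 0.053548.
Multiplying each by its prior: 1/5 · 0.0625 = 0.0125, 1/5 · 0.049383 = 0.0098765, 1/5 · 0.041649 = 0.0083299, 1/5 · 0.060966 = 0.012193, 1/5 · 0.053548 = 0.01071; with total 0.053609.
Hence P(bowl A | data) = (0.0125) / (0.053609) = 0.23317.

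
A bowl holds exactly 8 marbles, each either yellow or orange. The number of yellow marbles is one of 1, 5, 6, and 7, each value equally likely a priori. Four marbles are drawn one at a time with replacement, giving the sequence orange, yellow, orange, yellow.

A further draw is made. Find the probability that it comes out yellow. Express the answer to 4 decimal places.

0.6373

Compute the likelihood of the observed sequence for each case: P(data | r = 1) = (7/8)(1/8)(7/8)(1/8) = 0.011963; P(data | r = 5) = (3/8)(5/8)(3/8)(5/8) = 0.054932; P(data | r = 6) = (2/8)(6/8)(2/8)(6/8) = 0.035156; P(data | r = 7) = (1/8)(7/8)(1/8)(7/8) = 0.011963.
The prior-weighted likelihoods are 1/4 · 0.011963 = 0.0029907, 1/4 · 0.054932 = 0.013733, 1/4 · 0.035156 = 0.0087891, 1/4 · 0.011963 = 0.0029907; these sum to 0.028503.
The posterior is then P(r = 1 | data) = 0.10493, P(r = 5 | data) = 0.4818, P(r = 6 | data) = 0.30835, P(r = 7 | data) = 0.10493.
Averaging over the posterior, P(yellow next | data) = (1/8)(0.10493) + (5/8)(0.4818) + (3/4)(0.30835) + (7/8)(0.10493) = 0.63731.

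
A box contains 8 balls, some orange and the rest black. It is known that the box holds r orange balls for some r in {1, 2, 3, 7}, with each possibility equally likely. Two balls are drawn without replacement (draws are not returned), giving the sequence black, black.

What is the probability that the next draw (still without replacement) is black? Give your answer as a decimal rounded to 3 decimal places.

0.707

Under each hypothesis, the probability of the observed sequence is: P(data | r = 1) = (7/8)(6/7) = 3/4; P(data | r = 2) = (6/8)(5/7) = 15/28; P(data | r = 3) = (5/8)(4/7) = 5/14; P(data | r = 7) = (1/8)(0/7) = 0.
Multiplying each by its prior: 1/4 · 3/4 = 3/16, 1/4 · 15/28 = 15/112, 1/4 · 5/14 = 5/56, 1/4 · 0 = 0; with total 23/56.
The posterior is then P(r = 1 | data) = 21/46, P(r = 2 | data) = 15/46, P(r = 3 | data) = 5/23, P(r = 7 | data) = 0.
The predictive probability is P(black next | data) = (5/6)(21/46) + (2/3)(15/46) + (1/2)(5/23) = 65/92.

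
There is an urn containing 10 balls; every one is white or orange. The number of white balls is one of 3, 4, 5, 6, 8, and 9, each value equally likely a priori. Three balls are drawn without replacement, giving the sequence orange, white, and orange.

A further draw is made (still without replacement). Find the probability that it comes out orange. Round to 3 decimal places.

0.512

The likelihood of the observed sequence under each hypothesis: P(data | r = 3) = (7/10)(3/9)(6/8) = 0.175; P(data | r = 4) = (6/10)(4/9)(5/8) = 0.16667; P(data | r = 5) = (5/10)(5/9)(4/8) = 0.13889; P(data | r = 6) = (4/10)(6/9)(3/8) = 0.1; P(data | r = 8) = (2/10)(8/9)(1/8) = 0.022222; P(data | r = 9) = (1/10)(9/9)(0/8) = 0.
Weighting by the prior gives 1/6 · 0.175 = 0.029167, 1/6 · 0.16667 = 0.027778, 1/6 · 0.13889 = 0.023148, 1/6 · 0.1 = 0.016667, 1/6 · 0.022222 = 0.0037037, 1/6 · 0 = 0; summing to 0.10046.
The posterior is then P(r = 3 | data) = 0.29032, P(r = 4 | data) = 0.2765, P(r = 5 | data) = 0.23041, P(r = 6 | data) = 0.1659, P(r = 8 | data) = 0.036866, P(r = 9 | data) = 0.
The predictive probability is P(orange next | data) = (5/7)(0.29032) + (4/7)(0.2765) + (3/7)(0.23041) + (2/7)(0.1659) + (0)(0.036866) = 0.51152.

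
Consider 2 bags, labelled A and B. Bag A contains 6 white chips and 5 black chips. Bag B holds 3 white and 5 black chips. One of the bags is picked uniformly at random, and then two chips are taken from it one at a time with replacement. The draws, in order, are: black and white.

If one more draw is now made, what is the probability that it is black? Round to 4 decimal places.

The likelihood of the observed sequence under each hypothesis: P(data | bag A) = (5/11)(6/11) = 0.24793; P(data | bag B) = (5/8)(3/8) = 0.23438.
The prior-weighted likelihoods are 1/2 · 0.24793 = 0.12397, 1/2 · 0.23438 = 0.11719; with total 0.24115.
Dividing through by the total gives posterior P(bag A | data) = 0.51406, P(bag B | data) = 0.48594.
The predictive probability is P(black next | data) = (5/11)(0.51406) + (5/8)(0.48594) = 0.53738.

0.5374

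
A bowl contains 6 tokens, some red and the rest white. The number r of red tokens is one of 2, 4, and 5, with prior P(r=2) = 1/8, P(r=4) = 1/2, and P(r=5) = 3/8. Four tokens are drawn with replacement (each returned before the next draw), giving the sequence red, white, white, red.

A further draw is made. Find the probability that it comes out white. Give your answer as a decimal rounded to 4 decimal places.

0.3557

The likelihood of the observed sequence under each hypothesis: P(data | r = 2) = (2/6)(4/6)(4/6)(2/6) = 0.049383; P(data | r = 4) = (4/6)(2/6)(2/6)(4/6) = 0.049383; P(data | r = 5) = (5/6)(1/6)(1/6)(5/6) = 0.01929.
The prior-weighted likelihoods are 1/8 · 0.049383 = 0.0061728, 1/2 · 0.049383 = 0.024691, 3/8 · 0.01929 = 0.0072338; summing to 0.038098.
Dividing through by the total gives posterior P(r = 2 | data) = 0.16203, P(r = 4 | data) = 0.6481, P(r = 5 | data) = 0.18987.
The predictive probability is P(white next | data) = (2/3)(0.16203) + (1/3)(0.6481) + (1/6)(0.18987) = 0.3557.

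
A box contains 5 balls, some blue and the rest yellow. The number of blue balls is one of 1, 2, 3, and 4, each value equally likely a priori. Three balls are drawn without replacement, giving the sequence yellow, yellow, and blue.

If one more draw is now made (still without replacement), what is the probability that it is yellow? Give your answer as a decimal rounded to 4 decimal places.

The likelihood of the observed sequence under each hypothesis: P(data | r = 1) = (4/5)(3/4)(1/3) = 1/5; P(data | r = 2) = (3/5)(2/4)(2/3) = 1/5; P(data | r = 3) = (2/5)(1/4)(3/3) = 1/10; P(data | r = 4) = (1/5)(0/4) = 0.
The prior-weighted likelihoods are 1/4 · 1/5 = 1/20, 1/4 · 1/5 = 1/20, 1/4 · 1/10 = 1/40, 1/4 · 0 = 0; these sum to 1/8.
Dividing through by the total gives posterior P(r = 1 | data) = 2/5, P(r = 2 | data) = 2/5, P(r = 3 | data) = 1/5, P(r = 4 | data) = 0.
The predictive probability is P(yellow next | data) = (1)(2/5) + (1/2)(2/5) + (0)(1/5) = 3/5.

0.6000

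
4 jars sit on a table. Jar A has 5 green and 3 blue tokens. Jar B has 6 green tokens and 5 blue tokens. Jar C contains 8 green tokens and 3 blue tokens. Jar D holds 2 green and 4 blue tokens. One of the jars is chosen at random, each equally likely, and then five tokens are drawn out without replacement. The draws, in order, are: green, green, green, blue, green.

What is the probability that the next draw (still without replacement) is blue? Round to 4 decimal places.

Compute the likelihood of the observed sequence for each case: P(data | jar A) = (5/8)(4/7)(3/6)(3/5)(2/4) = 0.053571; P(data | jar B) = (6/11)(5/10)(4/9)(5/8)(3/7) = 0.032468; P(data | jar C) = (8/11)(7/10)(6/9)(3/8)(5/7) = 0.090909; P(data | jar D) = (2/6)(1/5)(0/4) = 0.
Multiplying each by its prior: 1/4 · 0.053571 = 0.013393, 1/4 · 0.032468 = 0.0081169, 1/4 · 0.090909 = 0.022727, 1/4 · 0 = 0; with total 0.044237.
Dividing through by the total gives posterior P(jar A | data) = 0.30275, P(jar B | data) = 0.18349, P(jar C | data) = 0.51376, P(jar D | data) = 0.
The predictive probability is P(blue next | data) = (2/3)(0.30275) + (2/3)(0.18349) + (1/3)(0.51376) = 0.49541.

0.4954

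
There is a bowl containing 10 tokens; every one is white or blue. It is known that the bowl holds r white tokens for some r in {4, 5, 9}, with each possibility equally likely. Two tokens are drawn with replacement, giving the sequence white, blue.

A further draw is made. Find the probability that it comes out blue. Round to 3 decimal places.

For each hypothesis, P(data | H) works out to: P(data | r = 4) = (4/10)(6/10) = 6/25; P(data | r = 5) = (5/10)(5/10) = 1/4; P(data | r = 9) = (9/10)(1/10) = 9/100.
Multiplying each by its prior: 1/3 · 6/25 = 2/25, 1/3 · 1/4 = 1/12, 1/3 · 9/100 = 3/100; these sum to 29/150.
Normalising, the posterior is P(r = 4 | data) = 12/29, P(r = 5 | data) = 25/58, P(r = 9 | data) = 9/58.
Averaging over the posterior, P(blue next | data) = (3/5)(12/29) + (1/2)(25/58) + (1/10)(9/58) = 139/290.

0.479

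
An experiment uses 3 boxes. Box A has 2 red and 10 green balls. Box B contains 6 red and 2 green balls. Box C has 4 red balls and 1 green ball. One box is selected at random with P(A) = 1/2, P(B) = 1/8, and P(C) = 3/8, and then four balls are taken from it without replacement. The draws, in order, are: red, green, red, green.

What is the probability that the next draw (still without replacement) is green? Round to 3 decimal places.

0.629

Compute the likelihood of the observed sequence for each case: P(data | box A) = (2/12)(10/11)(1/10)(9/9) = 0.015152; P(data | box B) = (6/8)(2/7)(5/6)(1/5) = 0.035714; P(data | box C) = (4/5)(1/4)(3/3)(0/2) = 0.
The prior-weighted likelihoods are 1/2 · 0.015152 = 0.0075758, 1/8 · 0.035714 = 0.0044643, 3/8 · 0 = 0; summing to 0.01204.
The posterior is then P(box A | data) = 0.62921, P(box B | data) = 0.37079, P(box C | data) = 0.
The predictive probability is P(green next | data) = (1)(0.62921) + (0)(0.37079) = 0.62921.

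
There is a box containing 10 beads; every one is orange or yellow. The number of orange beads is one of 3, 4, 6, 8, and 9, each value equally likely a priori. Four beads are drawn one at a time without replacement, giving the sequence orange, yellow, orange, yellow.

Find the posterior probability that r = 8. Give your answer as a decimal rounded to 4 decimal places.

0.1033

Compute the likelihood of the observed sequence for each case: P(data | r = 3) = (3/10)(7/9)(2/8)(6/7) = 0.05; P(data | r = 4) = (4/10)(6/9)(3/8)(5/7) = 0.071429; P(data | r = 6) = (6/10)(4/9)(5/8)(3/7) = 0.071429; P(data | r = 8) = (8/10)(2/9)(7/8)(1/7) = 0.022222; P(data | r = 9) = (9/10)(1/9)(8/8)(0/7) = 0.
Weighting by the prior gives 1/5 · 0.05 = 0.01, 1/5 · 0.071429 = 0.014286, 1/5 · 0.071429 = 0.014286, 1/5 · 0.022222 = 0.0044444, 1/5 · 0 = 0; with total 0.043016.
Therefore the posterior P(r = 8 | data) = (0.0044444) / (0.043016) = 0.10332.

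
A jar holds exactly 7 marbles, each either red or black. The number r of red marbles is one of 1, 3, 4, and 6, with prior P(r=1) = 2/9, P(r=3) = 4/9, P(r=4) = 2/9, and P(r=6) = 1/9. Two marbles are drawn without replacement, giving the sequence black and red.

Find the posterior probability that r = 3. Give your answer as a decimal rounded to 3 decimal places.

Compute the likelihood of the observed sequence for each case: P(data | r = 1) = (6/7)(1/6) = 1/7; P(data | r = 3) = (4/7)(3/6) = 2/7; P(data | r = 4) = (3/7)(4/6) = 2/7; P(data | r = 6) = (1/7)(6/6) = 1/7.
Weighting by the prior gives 2/9 · 1/7 = 2/63, 4/9 · 2/7 = 8/63, 2/9 · 2/7 = 4/63, 1/9 · 1/7 = 1/63; with total 5/21.
Therefore the posterior P(r = 3 | data) = (8/63) / (5/21) = 8/15.

0.533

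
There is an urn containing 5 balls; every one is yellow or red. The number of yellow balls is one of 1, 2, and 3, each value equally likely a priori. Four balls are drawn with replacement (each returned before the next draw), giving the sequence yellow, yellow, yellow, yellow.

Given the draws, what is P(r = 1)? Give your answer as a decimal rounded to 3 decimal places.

0.010

Under each hypothesis, the probability of the observed sequence is: P(data | r = 1) = (1/5)(1/5)(1/5)(1/5) = 0.0016; P(data | r = 2) = (2/5)(2/5)(2/5)(2/5) = 0.0256; P(data | r = 3) = (3/5)(3/5)(3/5)(3/5) = 0.1296.
Weighting by the prior gives 1/3 · 0.0016 = 0.00053333, 1/3 · 0.0256 = 0.0085333, 1/3 · 0.1296 = 0.0432; summing to 0.052267.
By Bayes' rule, P(r = 1 | data) = (0.00053333) / (0.052267) = 0.010204.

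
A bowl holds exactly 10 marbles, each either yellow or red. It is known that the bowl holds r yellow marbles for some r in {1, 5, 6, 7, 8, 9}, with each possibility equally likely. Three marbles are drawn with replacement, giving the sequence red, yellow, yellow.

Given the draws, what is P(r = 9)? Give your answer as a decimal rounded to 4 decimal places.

0.1278

For each hypothesis, P(data | H) works out to: P(data | r = 1) = (9/10)(1/10)(1/10) = 0.009; P(data | r = 5) = (5/10)(5/10)(5/10) = 0.125; P(data | r = 6) = (4/10)(6/10)(6/10) = 0.144; P(data | r = 7) = (3/10)(7/10)(7/10) = 0.147; P(data | r = 8) = (2/10)(8/10)(8/10) = 0.128; P(data | r = 9) = (1/10)(9/10)(9/10) = 0.081.
Multiplying each by its prior: 1/6 · 0.009 = 0.0015, 1/6 · 0.125 = 0.020833, 1/6 · 0.144 = 0.024, 1/6 · 0.147 = 0.0245, 1/6 · 0.128 = 0.021333, 1/6 · 0.081 = 0.0135; these sum to 0.10567.
So P(r = 9 | data) = (0.0135) / (0.10567) = 0.12776.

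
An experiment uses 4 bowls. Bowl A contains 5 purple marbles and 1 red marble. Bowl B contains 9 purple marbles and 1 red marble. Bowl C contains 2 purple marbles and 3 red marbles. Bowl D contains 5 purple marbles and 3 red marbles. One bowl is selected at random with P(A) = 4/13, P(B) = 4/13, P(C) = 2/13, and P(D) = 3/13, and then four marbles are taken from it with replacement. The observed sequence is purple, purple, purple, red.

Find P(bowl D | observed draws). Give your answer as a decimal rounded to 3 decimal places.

0.267

For each hypothesis, P(data | H) works out to: P(data | bowl A) = (5/6)(5/6)(5/6)(1/6) = 0.096451; P(data | bowl B) = (9/10)(9/10)(9/10)(1/10) = 0.0729; P(data | bowl C) = (2/5)(2/5)(2/5)(3/5) = 0.0384; P(data | bowl D) = (5/8)(5/8)(5/8)(3/8) = 0.091553.
Multiplying each by its prior: 4/13 · 0.096451 = 0.029677, 4/13 · 0.0729 = 0.022431, 2/13 · 0.0384 = 0.0059077, 3/13 · 0.091553 = 0.021128; these sum to 0.079143.
Therefore the posterior P(bowl D | data) = (0.021128) / (0.079143) = 0.26695.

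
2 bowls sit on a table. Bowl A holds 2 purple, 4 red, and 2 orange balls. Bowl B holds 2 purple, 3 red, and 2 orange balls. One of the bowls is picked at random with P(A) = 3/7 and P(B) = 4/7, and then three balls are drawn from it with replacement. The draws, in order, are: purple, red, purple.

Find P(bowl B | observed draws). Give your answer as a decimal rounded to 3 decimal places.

For each hypothesis, P(data | H) works out to: P(data | bowl A) = (2/8)(4/8)(2/8) = 0.03125; P(data | bowl B) = (2/7)(3/7)(2/7) = 0.034985.
Multiplying each by its prior: 3/7 · 0.03125 = 0.013393, 4/7 · 0.034985 = 0.019992; summing to 0.033385.
By Bayes' rule, P(bowl B | data) = (0.019992) / (0.033385) = 0.59883.

0.599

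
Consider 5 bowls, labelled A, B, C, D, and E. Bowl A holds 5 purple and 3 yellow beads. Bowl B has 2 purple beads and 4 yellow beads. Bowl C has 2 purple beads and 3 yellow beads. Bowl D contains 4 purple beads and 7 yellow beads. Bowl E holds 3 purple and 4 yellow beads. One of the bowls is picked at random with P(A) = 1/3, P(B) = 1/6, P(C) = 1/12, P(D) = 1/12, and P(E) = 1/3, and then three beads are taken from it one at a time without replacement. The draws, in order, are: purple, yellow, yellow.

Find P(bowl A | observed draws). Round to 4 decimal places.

0.1970

Compute the likelihood of the observed sequence for each case: P(data | bowl A) = (5/8)(3/7)(2/6) = 0.089286; P(data | bowl B) = (2/6)(4/5)(3/4) = 0.2; P(data | bowl C) = (2/5)(3/4)(2/3) = 0.2; P(data | bowl D) = (4/11)(7/10)(6/9) = 0.1697; P(data | bowl E) = (3/7)(4/6)(3/5) = 0.17143.
The prior-weighted likelihoods are 1/3 · 0.089286 = 0.029762, 1/6 · 0.2 = 0.033333, 1/12 · 0.2 = 0.016667, 1/12 · 0.1697 = 0.014141, 1/3 · 0.17143 = 0.057143; these sum to 0.15105.
By Bayes' rule, P(bowl A | data) = (0.029762) / (0.15105) = 0.19704.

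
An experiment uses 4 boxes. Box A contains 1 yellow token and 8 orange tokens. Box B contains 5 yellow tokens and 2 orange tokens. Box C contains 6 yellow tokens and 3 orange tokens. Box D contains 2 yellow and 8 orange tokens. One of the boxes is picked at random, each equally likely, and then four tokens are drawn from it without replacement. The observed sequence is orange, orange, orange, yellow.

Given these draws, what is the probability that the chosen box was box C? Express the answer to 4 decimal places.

0.0464

For each hypothesis, P(data | H) works out to: P(data | box A) = (8/9)(7/8)(6/7)(1/6) = 0.11111; P(data | box B) = (2/7)(1/6)(0/5) = 0; P(data | box C) = (3/9)(2/8)(1/7)(6/6) = 0.011905; P(data | box D) = (8/10)(7/9)(6/8)(2/7) = 0.13333.
Weighting by the prior gives 1/4 · 0.11111 = 0.027778, 1/4 · 0 = 0, 1/4 · 0.011905 = 0.0029762, 1/4 · 0.13333 = 0.033333; summing to 0.064087.
So P(box C | data) = (0.0029762) / (0.064087) = 0.04644.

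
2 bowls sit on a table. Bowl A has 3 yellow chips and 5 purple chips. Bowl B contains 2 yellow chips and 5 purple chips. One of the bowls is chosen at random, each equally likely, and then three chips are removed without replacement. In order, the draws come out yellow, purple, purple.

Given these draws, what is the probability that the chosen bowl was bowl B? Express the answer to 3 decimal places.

0.516

Under each hypothesis, the probability of the observed sequence is: P(data | bowl A) = (3/8)(5/7)(4/6) = 5/28; P(data | bowl B) = (2/7)(5/6)(4/5) = 4/21.
Multiplying each by its prior: 1/2 · 5/28 = 5/56, 1/2 · 4/21 = 2/21; these sum to 31/168.
So P(bowl B | data) = (2/21) / (31/168) = 16/31.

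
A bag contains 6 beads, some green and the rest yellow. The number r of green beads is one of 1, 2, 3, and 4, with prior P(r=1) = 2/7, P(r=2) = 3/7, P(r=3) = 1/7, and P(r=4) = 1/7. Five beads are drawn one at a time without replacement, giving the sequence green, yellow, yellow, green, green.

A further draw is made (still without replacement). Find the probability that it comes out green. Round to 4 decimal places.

For each hypothesis, P(data | H) works out to: P(data | r = 1) = (1/6)(5/5)(4/4)(0/3) = 0; P(data | r = 2) = (2/6)(4/5)(3/4)(1/3)(0/2) = 0; P(data | r = 3) = (3/6)(3/5)(2/4)(2/3)(1/2) = 1/20; P(data | r = 4) = (4/6)(2/5)(1/4)(3/3)(2/2) = 1/15.
Multiplying each by its prior: 2/7 · 0 = 0, 3/7 · 0 = 0, 1/7 · 1/20 = 1/140, 1/7 · 1/15 = 1/105; these sum to 1/60.
Normalising, the posterior is P(r = 1 | data) = 0, P(r = 2 | data) = 0, P(r = 3 | data) = 3/7, P(r = 4 | data) = 4/7.
So P(green next | data) = Σ P(green next | H) P(H | data) = (0)(3/7) + (1)(4/7) = 4/7.

0.5714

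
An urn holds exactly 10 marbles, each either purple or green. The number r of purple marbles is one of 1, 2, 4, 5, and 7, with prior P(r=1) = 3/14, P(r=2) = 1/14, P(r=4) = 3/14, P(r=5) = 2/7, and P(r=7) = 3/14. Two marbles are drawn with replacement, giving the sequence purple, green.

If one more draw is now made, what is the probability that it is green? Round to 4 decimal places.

0.5367

Under each hypothesis, the probability of the observed sequence is: P(data | r = 1) = (1/10)(9/10) = 0.09; P(data | r = 2) = (2/10)(8/10) = 0.16; P(data | r = 4) = (4/10)(6/10) = 0.24; P(data | r = 5) = (5/10)(5/10) = 0.25; P(data | r = 7) = (7/10)(3/10) = 0.21.
The prior-weighted likelihoods are 3/14 · 0.09 = 0.019286, 1/14 · 0.16 = 0.011429, 3/14 · 0.24 = 0.051429, 2/7 · 0.25 = 0.071429, 3/14 · 0.21 = 0.045; these sum to 0.19857.
Normalising, the posterior is P(r = 1 | data) = 0.097122, P(r = 2 | data) = 0.057554, P(r = 4 | data) = 0.25899, P(r = 5 | data) = 0.35971, P(r = 7 | data) = 0.22662.
The predictive probability is P(green next | data) = (9/10)(0.097122) + (4/5)(0.057554) + (3/5)(0.25899) + (1/2)(0.35971) + (3/10)(0.22662) = 0.53669.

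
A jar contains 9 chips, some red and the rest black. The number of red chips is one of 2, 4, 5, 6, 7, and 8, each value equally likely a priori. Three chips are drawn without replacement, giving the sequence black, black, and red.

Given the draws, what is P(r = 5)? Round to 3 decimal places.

Under each hypothesis, the probability of the observed sequence is: P(data | r = 2) = (7/9)(6/8)(2/7) = 0.16667; P(data | r = 4) = (5/9)(4/8)(4/7) = 0.15873; P(data | r = 5) = (4/9)(3/8)(5/7) = 0.11905; P(data | r = 6) = (3/9)(2/8)(6/7) = 0.071429; P(data | r = 7) = (2/9)(1/8)(7/7) = 0.027778; P(data | r = 8) = (1/9)(0/8) = 0.
Multiplying each by its prior: 1/6 · 0.16667 = 0.027778, 1/6 · 0.15873 = 0.026455, 1/6 · 0.11905 = 0.019841, 1/6 · 0.071429 = 0.011905, 1/6 · 0.027778 = 0.0046296, 1/6 · 0 = 0; these sum to 0.090608.
By Bayes' rule, P(r = 5 | data) = (0.019841) / (0.090608) = 0.21898.

0.219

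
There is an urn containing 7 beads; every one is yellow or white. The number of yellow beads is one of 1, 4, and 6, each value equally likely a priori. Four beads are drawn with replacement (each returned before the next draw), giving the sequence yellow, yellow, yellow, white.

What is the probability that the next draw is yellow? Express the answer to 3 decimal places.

0.714

Under each hypothesis, the probability of the observed sequence is: P(data | r = 1) = (1/7)(1/7)(1/7)(6/7) = 0.002499; P(data | r = 4) = (4/7)(4/7)(4/7)(3/7) = 0.079967; P(data | r = 6) = (6/7)(6/7)(6/7)(1/7) = 0.089963.
The prior-weighted likelihoods are 1/3 · 0.002499 = 0.00083299, 1/3 · 0.079967 = 0.026656, 1/3 · 0.089963 = 0.029988; with total 0.057476.
Normalising, the posterior is P(r = 1 | data) = 0.014493, P(r = 4 | data) = 0.46377, P(r = 6 | data) = 0.52174.
The predictive probability is P(yellow next | data) = (1/7)(0.014493) + (4/7)(0.46377) + (6/7)(0.52174) = 0.71429.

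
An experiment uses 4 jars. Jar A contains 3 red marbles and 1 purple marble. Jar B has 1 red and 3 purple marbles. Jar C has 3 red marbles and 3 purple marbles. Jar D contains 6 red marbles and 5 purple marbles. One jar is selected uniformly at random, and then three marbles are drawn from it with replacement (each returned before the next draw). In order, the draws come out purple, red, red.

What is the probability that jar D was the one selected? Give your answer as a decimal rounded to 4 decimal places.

Compute the likelihood of the observed sequence for each case: P(data | jar A) = (1/4)(3/4)(3/4) = 0.14062; P(data | jar B) = (3/4)(1/4)(1/4) = 0.046875; P(data | jar C) = (3/6)(3/6)(3/6) = 0.125; P(data | jar D) = (5/11)(6/11)(6/11) = 0.13524.
The prior-weighted likelihoods are 1/4 · 0.14062 = 0.035156, 1/4 · 0.046875 = 0.011719, 1/4 · 0.125 = 0.03125, 1/4 · 0.13524 = 0.033809; with total 0.11193.
Hence P(jar D | data) = (0.033809) / (0.11193) = 0.30205.

0.3020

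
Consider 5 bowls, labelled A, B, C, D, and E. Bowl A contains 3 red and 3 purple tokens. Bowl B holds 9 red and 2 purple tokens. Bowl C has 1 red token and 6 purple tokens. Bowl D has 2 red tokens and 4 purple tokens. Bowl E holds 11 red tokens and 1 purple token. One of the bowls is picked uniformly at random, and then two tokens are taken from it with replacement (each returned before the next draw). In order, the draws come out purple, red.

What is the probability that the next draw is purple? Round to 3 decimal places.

0.502

For each hypothesis, P(data | H) works out to: P(data | bowl A) = (3/6)(3/6) = 0.25; P(data | bowl B) = (2/11)(9/11) = 0.14876; P(data | bowl C) = (6/7)(1/7) = 0.12245; P(data | bowl D) = (4/6)(2/6) = 0.22222; P(data | bowl E) = (1/12)(11/12) = 0.076389.
The prior-weighted likelihoods are 1/5 · 0.25 = 0.05, 1/5 · 0.14876 = 0.029752, 1/5 · 0.12245 = 0.02449, 1/5 · 0.22222 = 0.044444, 1/5 · 0.076389 = 0.015278; with total 0.16396.
Dividing through by the total gives posterior P(bowl A | data) = 0.30494, P(bowl B | data) = 0.18145, P(bowl C | data) = 0.14936, P(bowl D | data) = 0.27106, P(bowl E | data) = 0.093178.
So P(purple next | data) = Σ P(purple next | H) P(H | data) = (1/2)(0.30494) + (2/11)(0.18145) + (6/7)(0.14936) + (2/3)(0.27106) + (1/12)(0.093178) = 0.50196.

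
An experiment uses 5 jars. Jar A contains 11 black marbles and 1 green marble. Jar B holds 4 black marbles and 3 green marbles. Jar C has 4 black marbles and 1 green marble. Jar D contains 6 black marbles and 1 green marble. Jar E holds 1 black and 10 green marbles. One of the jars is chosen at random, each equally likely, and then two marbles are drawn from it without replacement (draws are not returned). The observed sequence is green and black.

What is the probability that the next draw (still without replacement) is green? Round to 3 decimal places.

0.256

Compute the likelihood of the observed sequence for each case: P(data | jar A) = (1/12)(11/11) = 0.083333; P(data | jar B) = (3/7)(4/6) = 0.28571; P(data | jar C) = (1/5)(4/4) = 0.2; P(data | jar D) = (1/7)(6/6) = 0.14286; P(data | jar E) = (10/11)(1/10) = 0.090909.
Multiplying each by its prior: 1/5 · 0.083333 = 0.016667, 1/5 · 0.28571 = 0.057143, 1/5 · 0.2 = 0.04, 1/5 · 0.14286 = 0.028571, 1/5 · 0.090909 = 0.018182; these sum to 0.16056.
Normalising, the posterior is P(jar A | data) = 0.1038, P(jar B | data) = 0.35589, P(jar C | data) = 0.24912, P(jar D | data) = 0.17795, P(jar E | data) = 0.11324.
The predictive probability is P(green next | data) = (0)(0.1038) + (2/5)(0.35589) + (0)(0.24912) + (0)(0.17795) + (1)(0.11324) = 0.25559.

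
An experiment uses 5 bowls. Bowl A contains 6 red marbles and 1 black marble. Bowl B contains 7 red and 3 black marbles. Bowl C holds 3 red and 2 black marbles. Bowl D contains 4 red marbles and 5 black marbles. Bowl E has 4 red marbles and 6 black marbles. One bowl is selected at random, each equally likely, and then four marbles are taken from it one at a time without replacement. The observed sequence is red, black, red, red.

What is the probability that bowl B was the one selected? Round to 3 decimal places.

0.287

For each hypothesis, P(data | H) works out to: P(data | bowl A) = (6/7)(1/6)(5/5)(4/4) = 0.14286; P(data | bowl B) = (7/10)(3/9)(6/8)(5/7) = 0.125; P(data | bowl C) = (3/5)(2/4)(2/3)(1/2) = 0.1; P(data | bowl D) = (4/9)(5/8)(3/7)(2/6) = 0.039683; P(data | bowl E) = (4/10)(6/9)(3/8)(2/7) = 0.028571.
Weighting by the prior gives 1/5 · 0.14286 = 0.028571, 1/5 · 0.125 = 0.025, 1/5 · 0.1 = 0.02, 1/5 · 0.039683 = 0.0079365, 1/5 · 0.028571 = 0.0057143; these sum to 0.087222.
By Bayes' rule, P(bowl B | data) = (0.025) / (0.087222) = 0.28662.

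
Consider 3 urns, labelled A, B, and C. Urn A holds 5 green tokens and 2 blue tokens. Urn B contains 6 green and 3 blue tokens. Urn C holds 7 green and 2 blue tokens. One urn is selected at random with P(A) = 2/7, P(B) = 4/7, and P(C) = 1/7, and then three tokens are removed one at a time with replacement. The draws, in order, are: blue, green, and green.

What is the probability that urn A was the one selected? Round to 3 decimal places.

0.286

Under each hypothesis, the probability of the observed sequence is: P(data | urn A) = (2/7)(5/7)(5/7) = 0.14577; P(data | urn B) = (3/9)(6/9)(6/9) = 0.14815; P(data | urn C) = (2/9)(7/9)(7/9) = 0.13443.
The prior-weighted likelihoods are 2/7 · 0.14577 = 0.041649, 4/7 · 0.14815 = 0.084656, 1/7 · 0.13443 = 0.019204; summing to 0.14551.
By Bayes' rule, P(urn A | data) = (0.041649) / (0.14551) = 0.28623.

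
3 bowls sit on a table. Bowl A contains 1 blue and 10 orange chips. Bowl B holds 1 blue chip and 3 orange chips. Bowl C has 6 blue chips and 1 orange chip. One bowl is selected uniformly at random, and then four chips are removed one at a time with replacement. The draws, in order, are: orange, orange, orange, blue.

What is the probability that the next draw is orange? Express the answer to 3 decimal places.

The likelihood of the observed sequence under each hypothesis: P(data | bowl A) = (10/11)(10/11)(10/11)(1/11) = 0.068301; P(data | bowl B) = (3/4)(3/4)(3/4)(1/4) = 0.10547; P(data | bowl C) = (1/7)(1/7)(1/7)(6/7) = 0.002499.
Multiplying each by its prior: 1/3 · 0.068301 = 0.022767, 1/3 · 0.10547 = 0.035156, 1/3 · 0.002499 = 0.00083299; with total 0.058756.
Normalising, the posterior is P(bowl A | data) = 0.38748, P(bowl B | data) = 0.59834, P(bowl C | data) = 0.014177.
Averaging over the posterior, P(orange next | data) = (10/11)(0.38748) + (3/4)(0.59834) + (1/7)(0.014177) = 0.80304.

0.803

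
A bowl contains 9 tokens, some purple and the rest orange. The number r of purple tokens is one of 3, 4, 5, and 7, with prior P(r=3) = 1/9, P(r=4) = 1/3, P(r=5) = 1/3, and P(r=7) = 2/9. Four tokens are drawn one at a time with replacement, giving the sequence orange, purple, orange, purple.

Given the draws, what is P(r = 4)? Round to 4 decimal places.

For each hypothesis, P(data | H) works out to: P(data | r = 3) = (6/9)(3/9)(6/9)(3/9) = 0.049383; P(data | r = 4) = (5/9)(4/9)(5/9)(4/9) = 0.060966; P(data | r = 5) = (4/9)(5/9)(4/9)(5/9) = 0.060966; P(data | r = 7) = (2/9)(7/9)(2/9)(7/9) = 0.029873.
The prior-weighted likelihoods are 1/9 · 0.049383 = 0.005487, 1/3 · 0.060966 = 0.020322, 1/3 · 0.060966 = 0.020322, 2/9 · 0.029873 = 0.0066386; these sum to 0.05277.
So P(r = 4 | data) = (0.020322) / (0.05277) = 0.38511.

0.3851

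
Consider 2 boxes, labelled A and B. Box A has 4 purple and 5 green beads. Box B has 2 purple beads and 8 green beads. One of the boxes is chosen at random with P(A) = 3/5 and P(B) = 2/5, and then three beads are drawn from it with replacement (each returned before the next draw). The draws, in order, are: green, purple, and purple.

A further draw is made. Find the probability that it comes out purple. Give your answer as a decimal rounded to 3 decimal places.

Compute the likelihood of the observed sequence for each case: P(data | box A) = (5/9)(4/9)(4/9) = 0.10974; P(data | box B) = (8/10)(2/10)(2/10) = 0.032.
Weighting by the prior gives 3/5 · 0.10974 = 0.065844, 2/5 · 0.032 = 0.0128; these sum to 0.078644.
Dividing through by the total gives posterior P(box A | data) = 0.83724, P(box B | data) = 0.16276.
So P(purple next | data) = Σ P(purple next | H) P(H | data) = (4/9)(0.83724) + (1/5)(0.16276) = 0.40466.

0.405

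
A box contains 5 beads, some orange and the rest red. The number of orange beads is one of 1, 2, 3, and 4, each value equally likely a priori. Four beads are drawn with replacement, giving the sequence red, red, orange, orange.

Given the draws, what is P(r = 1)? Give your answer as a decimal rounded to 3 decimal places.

Compute the likelihood of the observed sequence for each case: P(data | r = 1) = (4/5)(4/5)(1/5)(1/5) = 16/625; P(data | r = 2) = (3/5)(3/5)(2/5)(2/5) = 36/625; P(data | r = 3) = (2/5)(2/5)(3/5)(3/5) = 36/625; P(data | r = 4) = (1/5)(1/5)(4/5)(4/5) = 16/625.
Weighting by the prior gives 1/4 · 16/625 = 4/625, 1/4 · 36/625 = 9/625, 1/4 · 36/625 = 9/625, 1/4 · 16/625 = 4/625; these sum to 26/625.
By Bayes' rule, P(r = 1 | data) = (4/625) / (26/625) = 2/13.

0.154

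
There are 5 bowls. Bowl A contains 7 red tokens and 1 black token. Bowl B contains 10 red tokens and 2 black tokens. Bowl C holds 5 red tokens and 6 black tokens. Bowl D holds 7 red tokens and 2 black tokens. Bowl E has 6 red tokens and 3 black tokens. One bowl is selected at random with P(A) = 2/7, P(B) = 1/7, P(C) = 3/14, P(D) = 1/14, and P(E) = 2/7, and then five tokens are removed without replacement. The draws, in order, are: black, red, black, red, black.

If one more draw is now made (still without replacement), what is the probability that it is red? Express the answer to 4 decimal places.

Compute the likelihood of the observed sequence for each case: P(data | bowl A) = (1/8)(7/7)(0/6) = 0; P(data | bowl B) = (2/12)(10/11)(1/10)(9/9)(0/8) = 0; P(data | bowl C) = (6/11)(5/10)(5/9)(4/8)(4/7) = 0.04329; P(data | bowl D) = (2/9)(7/8)(1/7)(6/6)(0/5) = 0; P(data | bowl E) = (3/9)(6/8)(2/7)(5/6)(1/5) = 0.011905.
Multiplying each by its prior: 2/7 · 0 = 0, 1/7 · 0 = 0, 3/14 · 0.04329 = 0.0092764, 1/14 · 0 = 0, 2/7 · 0.011905 = 0.0034014; with total 0.012678.
Normalising, the posterior is P(bowl A | data) = 0, P(bowl B | data) = 0, P(bowl C | data) = 0.73171, P(bowl D | data) = 0, P(bowl E | data) = 0.26829.
So P(red next | data) = Σ P(red next | H) P(H | data) = (1/2)(0.73171) + (1)(0.26829) = 0.63415.

0.6341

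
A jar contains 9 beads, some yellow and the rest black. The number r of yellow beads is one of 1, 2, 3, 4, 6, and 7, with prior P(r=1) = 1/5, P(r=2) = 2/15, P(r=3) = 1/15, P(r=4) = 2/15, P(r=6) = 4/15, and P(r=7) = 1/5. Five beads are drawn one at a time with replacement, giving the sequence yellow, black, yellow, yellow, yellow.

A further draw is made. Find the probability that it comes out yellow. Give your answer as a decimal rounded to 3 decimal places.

0.689

Under each hypothesis, the probability of the observed sequence is: P(data | r = 1) = (1/9)(8/9)(1/9)(1/9)(1/9) = 0.00013548; P(data | r = 2) = (2/9)(7/9)(2/9)(2/9)(2/9) = 0.0018967; P(data | r = 3) = (3/9)(6/9)(3/9)(3/9)(3/9) = 0.0082305; P(data | r = 4) = (4/9)(5/9)(4/9)(4/9)(4/9) = 0.021677; P(data | r = 6) = (6/9)(3/9)(6/9)(6/9)(6/9) = 0.065844; P(data | r = 7) = (7/9)(2/9)(7/9)(7/9)(7/9) = 0.081322.
Multiplying each by its prior: 1/5 · 0.00013548 = 2.7096e-05, 2/15 · 0.0018967 = 0.0002529, 1/15 · 0.0082305 = 0.0005487, 2/15 · 0.021677 = 0.0028903, 4/15 · 0.065844 = 0.017558, 1/5 · 0.081322 = 0.016264; summing to 0.037542.
Normalising, the posterior is P(r = 1 | data) = 0.00072176, P(r = 2 | data) = 0.0067364, P(r = 3 | data) = 0.014616, P(r = 4 | data) = 0.076988, P(r = 6 | data) = 0.4677, P(r = 7 | data) = 0.43324.
So P(yellow next | data) = Σ P(yellow next | H) P(H | data) = (1/9)(0.00072176) + (2/9)(0.0067364) + (1/3)(0.014616) + (4/9)(0.076988) + (2/3)(0.4677) + (7/9)(0.43324) = 0.68943.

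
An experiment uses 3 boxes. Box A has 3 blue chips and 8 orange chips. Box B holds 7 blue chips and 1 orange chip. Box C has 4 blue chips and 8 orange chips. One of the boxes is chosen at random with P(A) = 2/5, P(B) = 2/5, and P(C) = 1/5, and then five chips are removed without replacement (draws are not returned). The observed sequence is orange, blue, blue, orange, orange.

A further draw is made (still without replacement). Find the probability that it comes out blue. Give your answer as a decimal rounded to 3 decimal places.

For each hypothesis, P(data | H) works out to: P(data | box A) = (8/11)(3/10)(2/9)(7/8)(6/7) = 2/55; P(data | box B) = (1/8)(7/7)(6/6)(0/5) = 0; P(data | box C) = (8/12)(4/11)(3/10)(7/9)(6/8) = 7/165.
Weighting by the prior gives 2/5 · 2/55 = 4/275, 2/5 · 0 = 0, 1/5 · 7/165 = 7/825; summing to 19/825.
The posterior is then P(box A | data) = 12/19, P(box B | data) = 0, P(box C | data) = 7/19.
So P(blue next | data) = Σ P(blue next | H) P(H | data) = (1/6)(12/19) + (2/7)(7/19) = 4/19.

0.211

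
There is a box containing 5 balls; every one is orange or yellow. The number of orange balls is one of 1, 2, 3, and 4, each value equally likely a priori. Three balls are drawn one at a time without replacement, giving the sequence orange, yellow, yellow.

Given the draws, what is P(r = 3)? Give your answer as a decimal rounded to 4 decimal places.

Compute the likelihood of the observed sequence for each case: P(data | r = 1) = (1/5)(4/4)(3/3) = 1/5; P(data | r = 2) = (2/5)(3/4)(2/3) = 1/5; P(data | r = 3) = (3/5)(2/4)(1/3) = 1/10; P(data | r = 4) = (4/5)(1/4)(0/3) = 0.
Multiplying each by its prior: 1/4 · 1/5 = 1/20, 1/4 · 1/5 = 1/20, 1/4 · 1/10 = 1/40, 1/4 · 0 = 0; summing to 1/8.
By Bayes' rule, P(r = 3 | data) = (1/40) / (1/8) = 1/5.

0.2000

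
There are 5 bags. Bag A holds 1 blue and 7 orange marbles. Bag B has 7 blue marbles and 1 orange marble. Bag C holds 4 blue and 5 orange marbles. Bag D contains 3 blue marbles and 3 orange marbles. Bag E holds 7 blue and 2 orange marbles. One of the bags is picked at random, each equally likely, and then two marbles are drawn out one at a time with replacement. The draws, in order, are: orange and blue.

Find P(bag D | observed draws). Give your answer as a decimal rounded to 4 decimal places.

The likelihood of the observed sequence under each hypothesis: P(data | bag A) = (7/8)(1/8) = 0.10938; P(data | bag B) = (1/8)(7/8) = 0.10938; P(data | bag C) = (5/9)(4/9) = 0.24691; P(data | bag D) = (3/6)(3/6) = 0.25; P(data | bag E) = (2/9)(7/9) = 0.17284.
Multiplying each by its prior: 1/5 · 0.10938 = 0.021875, 1/5 · 0.10938 = 0.021875, 1/5 · 0.24691 = 0.049383, 1/5 · 0.25 = 0.05, 1/5 · 0.17284 = 0.034568; summing to 0.1777.
Hence P(bag D | data) = (0.05) / (0.1777) = 0.28137.

0.2814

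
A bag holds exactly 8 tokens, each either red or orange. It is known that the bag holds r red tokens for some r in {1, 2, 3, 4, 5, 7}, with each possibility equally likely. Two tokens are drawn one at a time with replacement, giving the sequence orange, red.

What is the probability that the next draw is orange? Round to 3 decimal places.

0.542

For each hypothesis, P(data | H) works out to: P(data | r = 1) = (7/8)(1/8) = 7/64; P(data | r = 2) = (6/8)(2/8) = 3/16; P(data | r = 3) = (5/8)(3/8) = 15/64; P(data | r = 4) = (4/8)(4/8) = 1/4; P(data | r = 5) = (3/8)(5/8) = 15/64; P(data | r = 7) = (1/8)(7/8) = 7/64.
The prior-weighted likelihoods are 1/6 · 7/64 = 7/384, 1/6 · 3/16 = 1/32, 1/6 · 15/64 = 5/128, 1/6 · 1/4 = 1/24, 1/6 · 15/64 = 5/128, 1/6 · 7/64 = 7/384; summing to 3/16.
The posterior is then P(r = 1 | data) = 7/72, P(r = 2 | data) = 1/6, P(r = 3 | data) = 5/24, P(r = 4 | data) = 2/9, P(r = 5 | data) = 5/24, P(r = 7 | data) = 7/72.
Averaging over the posterior, P(orange next | data) = (7/8)(7/72) + (3/4)(1/6) + (5/8)(5/24) + (1/2)(2/9) + (3/8)(5/24) + (1/8)(7/72) = 13/24.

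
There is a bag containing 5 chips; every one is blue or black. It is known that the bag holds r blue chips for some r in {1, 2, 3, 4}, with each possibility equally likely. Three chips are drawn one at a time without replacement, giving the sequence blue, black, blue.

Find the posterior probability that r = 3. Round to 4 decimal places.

0.4000

Under each hypothesis, the probability of the observed sequence is: P(data | r = 1) = (1/5)(4/4)(0/3) = 0; P(data | r = 2) = (2/5)(3/4)(1/3) = 1/10; P(data | r = 3) = (3/5)(2/4)(2/3) = 1/5; P(data | r = 4) = (4/5)(1/4)(3/3) = 1/5.
Weighting by the prior gives 1/4 · 0 = 0, 1/4 · 1/10 = 1/40, 1/4 · 1/5 = 1/20, 1/4 · 1/5 = 1/20; summing to 1/8.
Therefore the posterior P(r = 3 | data) = (1/20) / (1/8) = 2/5.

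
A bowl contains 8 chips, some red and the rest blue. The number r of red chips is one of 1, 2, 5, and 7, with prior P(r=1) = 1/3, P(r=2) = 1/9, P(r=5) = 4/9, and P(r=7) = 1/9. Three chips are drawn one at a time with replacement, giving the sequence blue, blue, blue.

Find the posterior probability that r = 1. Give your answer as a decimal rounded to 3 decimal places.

0.760

For each hypothesis, P(data | H) works out to: P(data | r = 1) = (7/8)(7/8)(7/8) = 0.66992; P(data | r = 2) = (6/8)(6/8)(6/8) = 0.42188; P(data | r = 5) = (3/8)(3/8)(3/8) = 0.052734; P(data | r = 7) = (1/8)(1/8)(1/8) = 0.0019531.
Weighting by the prior gives 1/3 · 0.66992 = 0.22331, 1/9 · 0.42188 = 0.046875, 4/9 · 0.052734 = 0.023438, 1/9 · 0.0019531 = 0.00021701; with total 0.29384.
By Bayes' rule, P(r = 1 | data) = (0.22331) / (0.29384) = 0.75997.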